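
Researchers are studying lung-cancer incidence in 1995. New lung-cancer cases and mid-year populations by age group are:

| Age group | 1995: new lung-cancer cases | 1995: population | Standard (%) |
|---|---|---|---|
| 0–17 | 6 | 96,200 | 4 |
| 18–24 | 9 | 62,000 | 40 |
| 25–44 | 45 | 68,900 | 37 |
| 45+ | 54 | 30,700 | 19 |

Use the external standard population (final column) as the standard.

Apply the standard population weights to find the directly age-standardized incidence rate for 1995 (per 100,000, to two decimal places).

63.64

Age-specific rates per 100,000 for 1995: 6.24, 14.52, 65.31, 175.90.
Standard weights: 0.04, 0.40, 0.37, 0.19.
Standardized rate: 0.0400×6.24 + 0.4000×14.52 + 0.3700×65.31 + 0.1900×175.90 = 63.6416 per 100,000.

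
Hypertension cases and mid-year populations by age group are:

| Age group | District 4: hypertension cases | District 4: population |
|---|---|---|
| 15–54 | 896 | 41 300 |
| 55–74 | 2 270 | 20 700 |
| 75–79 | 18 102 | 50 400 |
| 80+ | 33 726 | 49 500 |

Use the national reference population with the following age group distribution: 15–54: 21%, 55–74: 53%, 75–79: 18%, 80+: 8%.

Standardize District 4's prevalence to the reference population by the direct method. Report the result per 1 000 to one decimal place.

181.8

Age-specific rates per 1 000 for District 4: 21.695, 109.662, 359.167, 681.333.
Standard weights: 0.21, 0.53, 0.18, 0.08.
Standardized rate: 0.2100×21.695 + 0.5300×109.662 + 0.1800×359.167 + 0.0800×681.333 = 181.8334 per 1 000.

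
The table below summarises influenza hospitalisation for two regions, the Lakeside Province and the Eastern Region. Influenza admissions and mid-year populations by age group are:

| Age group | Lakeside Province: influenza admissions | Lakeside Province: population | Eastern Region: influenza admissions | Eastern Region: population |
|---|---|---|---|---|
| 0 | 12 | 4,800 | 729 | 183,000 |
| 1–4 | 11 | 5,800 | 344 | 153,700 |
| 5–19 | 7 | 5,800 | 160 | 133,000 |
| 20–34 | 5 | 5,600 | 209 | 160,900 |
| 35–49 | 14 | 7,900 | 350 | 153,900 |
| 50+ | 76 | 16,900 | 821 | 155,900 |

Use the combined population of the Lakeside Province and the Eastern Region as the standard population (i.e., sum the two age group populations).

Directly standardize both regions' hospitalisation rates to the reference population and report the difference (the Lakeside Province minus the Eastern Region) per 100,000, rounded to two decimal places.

Age-specific rates per 100,000 for the Lakeside Province: 250.00, 189.66, 120.69, 89.29, 177.22, 449.70.
For the Eastern Region: 398.36, 223.81, 120.30, 129.89, 227.42, 526.62.
Combined standard total = 987,200; weights = 0.1902, 0.1616, 0.1406, 0.1687, 0.1639, 0.1750.
The Lakeside Province: 0.1902×250.00 + 0.1616×189.66 + 0.1406×120.69 + 0.1687×89.29 + 0.1639×177.22 + 0.1750×449.70 = 217.9904 per 100,000.
The Eastern Region: 0.1902×398.36 + 0.1616×223.81 + 0.1406×120.30 + 0.1687×129.89 + 0.1639×227.42 + 0.1750×526.62 = 280.2187 per 100,000.
Difference = 217.9904 − 280.2187 = -62.2283.

-62.23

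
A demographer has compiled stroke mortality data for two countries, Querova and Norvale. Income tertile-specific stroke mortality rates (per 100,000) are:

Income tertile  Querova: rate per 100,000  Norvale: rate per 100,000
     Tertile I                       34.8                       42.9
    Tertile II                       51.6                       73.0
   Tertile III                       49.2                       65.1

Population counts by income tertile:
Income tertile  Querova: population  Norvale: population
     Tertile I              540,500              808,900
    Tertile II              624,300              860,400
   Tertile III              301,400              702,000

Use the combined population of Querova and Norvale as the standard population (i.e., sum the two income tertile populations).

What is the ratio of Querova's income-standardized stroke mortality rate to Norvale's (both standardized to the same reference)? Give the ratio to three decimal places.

Combined standard total = 3,837,500; weights = 0.3516, 0.3869, 0.2615.
Querova: 0.3516×34.8 + 0.3869×51.6 + 0.2615×49.2 = 45.0650 per 100,000.
Norvale: 0.3516×42.9 + 0.3869×73.0 + 0.2615×65.1 = 60.3501 per 100,000.
Ratio = 45.0650 ÷ 60.3501 = 0.74673.

0.747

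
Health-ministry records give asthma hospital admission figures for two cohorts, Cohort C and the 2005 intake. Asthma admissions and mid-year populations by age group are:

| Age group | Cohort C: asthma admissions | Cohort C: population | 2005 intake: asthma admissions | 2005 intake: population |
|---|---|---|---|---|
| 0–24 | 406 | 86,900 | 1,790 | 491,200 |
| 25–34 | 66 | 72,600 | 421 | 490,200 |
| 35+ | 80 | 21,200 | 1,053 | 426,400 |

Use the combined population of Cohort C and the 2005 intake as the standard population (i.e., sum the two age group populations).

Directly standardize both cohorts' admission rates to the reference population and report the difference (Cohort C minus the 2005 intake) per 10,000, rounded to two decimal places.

7.59

Age-specific rates per 10,000 for Cohort C: 46.72, 9.09, 37.74.
For the 2005 intake: 36.44, 8.59, 24.70.
Combined standard total = 1,588,500; weights = 0.3639, 0.3543, 0.2818.
Cohort C: 0.3639×46.72 + 0.3543×9.09 + 0.2818×37.74 = 30.8568 per 10,000.
The 2005 intake: 0.3639×36.44 + 0.3543×8.59 + 0.2818×24.70 = 23.2633 per 10,000.
Difference = 30.8568 − 23.2633 = 7.5934.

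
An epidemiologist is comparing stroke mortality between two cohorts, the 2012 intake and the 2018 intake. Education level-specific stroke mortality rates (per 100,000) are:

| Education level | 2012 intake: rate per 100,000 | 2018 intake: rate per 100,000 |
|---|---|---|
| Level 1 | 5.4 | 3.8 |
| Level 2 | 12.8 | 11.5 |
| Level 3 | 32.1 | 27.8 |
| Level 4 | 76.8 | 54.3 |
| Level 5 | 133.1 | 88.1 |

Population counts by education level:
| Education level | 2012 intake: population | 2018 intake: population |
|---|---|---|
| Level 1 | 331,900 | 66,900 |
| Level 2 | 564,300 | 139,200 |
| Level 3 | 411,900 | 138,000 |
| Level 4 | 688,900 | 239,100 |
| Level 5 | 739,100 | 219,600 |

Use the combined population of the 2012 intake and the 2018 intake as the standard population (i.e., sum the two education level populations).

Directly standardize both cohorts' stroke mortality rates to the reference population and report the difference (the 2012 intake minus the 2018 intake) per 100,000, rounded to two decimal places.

Combined standard total = 3,538,900; weights = 0.1127, 0.1988, 0.1554, 0.2622, 0.2709.
The 2012 intake: 0.1127×5.4 + 0.1988×12.8 + 0.1554×32.1 + 0.2622×76.8 + 0.2709×133.1 = 64.3374 per 100,000.
The 2018 intake: 0.1127×3.8 + 0.1988×11.5 + 0.1554×27.8 + 0.2622×54.3 + 0.2709×88.1 = 45.1397 per 100,000.
Difference = 64.3374 − 45.1397 = 19.1977.

19.20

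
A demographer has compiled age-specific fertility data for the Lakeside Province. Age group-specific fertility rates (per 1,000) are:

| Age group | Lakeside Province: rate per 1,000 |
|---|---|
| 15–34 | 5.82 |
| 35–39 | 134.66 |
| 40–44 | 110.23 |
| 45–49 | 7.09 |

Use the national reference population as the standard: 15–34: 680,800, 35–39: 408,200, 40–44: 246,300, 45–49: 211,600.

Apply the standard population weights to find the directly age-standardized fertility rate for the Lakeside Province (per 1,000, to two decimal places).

56.62

Standard total = 1,546,900; weights = 0.4401, 0.2639, 0.1592, 0.1368.
Standardized rate: 0.4401×5.82 + 0.2639×134.66 + 0.1592×110.23 + 0.1368×7.09 = 56.6167 per 1,000.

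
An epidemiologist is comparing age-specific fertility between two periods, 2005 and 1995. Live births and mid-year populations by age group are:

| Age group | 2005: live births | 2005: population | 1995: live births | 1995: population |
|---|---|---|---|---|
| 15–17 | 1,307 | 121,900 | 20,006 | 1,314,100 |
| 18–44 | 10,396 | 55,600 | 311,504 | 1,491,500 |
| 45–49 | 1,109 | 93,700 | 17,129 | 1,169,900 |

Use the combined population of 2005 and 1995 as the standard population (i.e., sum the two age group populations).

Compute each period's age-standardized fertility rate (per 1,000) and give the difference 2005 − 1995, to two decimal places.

Age-specific rates per 1,000 for 2005: 10.722, 186.978, 11.836.
For 1995: 15.224, 208.853, 14.641.
Combined standard total = 4,246,700; weights = 0.3381, 0.3643, 0.2975.
2005: 0.3381×10.722 + 0.3643×186.978 + 0.2975×11.836 = 75.2647 per 1,000.
1995: 0.3381×15.224 + 0.3643×208.853 + 0.2975×14.641 = 85.5909 per 1,000.
Difference = 75.2647 − 85.5909 = -10.3262.

-10.33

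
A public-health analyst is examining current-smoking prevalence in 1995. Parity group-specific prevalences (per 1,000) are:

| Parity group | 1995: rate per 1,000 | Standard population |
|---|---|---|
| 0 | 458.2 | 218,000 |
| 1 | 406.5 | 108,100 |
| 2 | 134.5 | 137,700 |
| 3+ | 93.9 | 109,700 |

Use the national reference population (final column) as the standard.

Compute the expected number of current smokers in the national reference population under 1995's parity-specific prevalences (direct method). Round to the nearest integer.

172652

Expected current smokers = Σ (standard pop × parity-specific rate ÷ 1,000)
= 218,000×458.2/1,000 + 108,100×406.5/1,000 + 137,700×134.5/1,000 + 109,700×93.9/1,000
= 99887.60 + 43942.65 + 18520.65 + 10300.83 = 172651.73.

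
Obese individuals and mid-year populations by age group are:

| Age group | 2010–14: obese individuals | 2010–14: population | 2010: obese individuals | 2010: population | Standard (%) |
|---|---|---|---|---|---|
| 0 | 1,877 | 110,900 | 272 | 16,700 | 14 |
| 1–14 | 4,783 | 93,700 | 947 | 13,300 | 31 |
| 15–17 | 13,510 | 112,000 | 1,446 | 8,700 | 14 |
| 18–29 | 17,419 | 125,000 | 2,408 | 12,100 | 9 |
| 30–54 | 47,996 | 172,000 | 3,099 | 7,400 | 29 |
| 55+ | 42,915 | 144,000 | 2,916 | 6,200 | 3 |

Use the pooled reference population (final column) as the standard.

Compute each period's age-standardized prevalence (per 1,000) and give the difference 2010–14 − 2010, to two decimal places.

-63.60

Age-specific rates per 1,000 for 2010–14: 16.925, 51.046, 120.625, 139.352, 279.047, 298.021.
For 2010: 16.287, 71.203, 166.207, 199.008, 418.784, 470.323.
Standard weights: 0.14, 0.31, 0.14, 0.09, 0.29, 0.03.
2010–14: 0.1400×16.925 + 0.3100×51.046 + 0.1400×120.625 + 0.0900×139.352 + 0.2900×279.047 + 0.0300×298.021 = 137.4870 per 1,000.
2010: 0.1400×16.287 + 0.3100×71.203 + 0.1400×166.207 + 0.0900×199.008 + 0.2900×418.784 + 0.0300×470.323 = 201.0899 per 1,000.
Difference = 137.4870 − 201.0899 = -63.6028.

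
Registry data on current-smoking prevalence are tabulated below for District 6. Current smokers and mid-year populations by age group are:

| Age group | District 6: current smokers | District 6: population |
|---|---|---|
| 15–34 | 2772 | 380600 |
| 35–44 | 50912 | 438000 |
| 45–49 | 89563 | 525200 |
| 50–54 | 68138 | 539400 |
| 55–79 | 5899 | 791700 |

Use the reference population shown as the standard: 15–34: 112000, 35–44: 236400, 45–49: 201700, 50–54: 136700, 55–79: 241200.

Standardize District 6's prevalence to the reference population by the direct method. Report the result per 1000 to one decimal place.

88.1

Age-specific rates per 1000 for District 6: 7.283, 116.237, 170.531, 126.322, 7.451.
Standard total = 928000; weights = 0.1207, 0.2547, 0.2173, 0.1473, 0.2599.
Standardized rate: 0.1207×7.283 + 0.2547×116.237 + 0.2173×170.531 + 0.1473×126.322 + 0.2599×7.451 = 88.0989 per 1000.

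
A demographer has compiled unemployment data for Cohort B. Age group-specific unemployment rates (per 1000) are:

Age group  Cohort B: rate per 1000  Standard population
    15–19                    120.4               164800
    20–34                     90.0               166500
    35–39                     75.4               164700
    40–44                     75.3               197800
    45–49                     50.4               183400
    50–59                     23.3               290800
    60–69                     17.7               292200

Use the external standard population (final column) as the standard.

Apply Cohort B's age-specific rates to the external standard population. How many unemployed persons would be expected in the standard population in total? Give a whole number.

Expected unemployed persons = Σ (standard pop × age-specific rate ÷ 1000)
= 164800×120.4/1000 + 166500×90.0/1000 + 164700×75.4/1000 + 197800×75.3/1000 + 183400×50.4/1000 + 290800×23.3/1000 + 292200×17.7/1000
= 19841.92 + 14985.00 + 12418.38 + 14894.34 + 9243.36 + 6775.64 + 5171.94 = 83330.58.

83331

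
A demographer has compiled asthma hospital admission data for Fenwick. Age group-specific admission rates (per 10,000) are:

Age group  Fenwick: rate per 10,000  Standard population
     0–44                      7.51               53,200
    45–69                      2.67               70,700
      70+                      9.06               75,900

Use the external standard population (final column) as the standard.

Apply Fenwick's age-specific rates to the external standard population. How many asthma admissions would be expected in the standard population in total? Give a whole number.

Expected asthma admissions = Σ (standard pop × age-specific rate ÷ 10,000)
= 53,200×7.51/10,000 + 70,700×2.67/10,000 + 75,900×9.06/10,000
= 39.95 + 18.88 + 68.77 = 127.60.

128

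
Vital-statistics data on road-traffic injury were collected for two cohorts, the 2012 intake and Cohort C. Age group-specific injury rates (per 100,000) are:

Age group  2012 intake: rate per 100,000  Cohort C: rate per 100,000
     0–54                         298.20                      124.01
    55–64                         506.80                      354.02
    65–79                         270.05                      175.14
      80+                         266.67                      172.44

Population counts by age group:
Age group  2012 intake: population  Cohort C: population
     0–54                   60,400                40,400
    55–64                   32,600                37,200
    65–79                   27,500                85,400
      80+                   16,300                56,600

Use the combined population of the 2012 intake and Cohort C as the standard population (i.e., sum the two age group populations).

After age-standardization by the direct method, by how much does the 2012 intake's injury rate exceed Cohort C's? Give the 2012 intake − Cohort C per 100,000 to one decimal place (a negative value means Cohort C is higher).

Combined standard total = 356,400; weights = 0.2828, 0.1958, 0.3168, 0.2045.
The 2012 intake: 0.2828×298.20 + 0.1958×506.80 + 0.3168×270.05 + 0.2045×266.67 = 323.6871 per 100,000.
Cohort C: 0.2828×124.01 + 0.1958×354.02 + 0.3168×175.14 + 0.2045×172.44 = 195.1599 per 100,000.
Difference = 323.6871 − 195.1599 = 128.5272.

128.5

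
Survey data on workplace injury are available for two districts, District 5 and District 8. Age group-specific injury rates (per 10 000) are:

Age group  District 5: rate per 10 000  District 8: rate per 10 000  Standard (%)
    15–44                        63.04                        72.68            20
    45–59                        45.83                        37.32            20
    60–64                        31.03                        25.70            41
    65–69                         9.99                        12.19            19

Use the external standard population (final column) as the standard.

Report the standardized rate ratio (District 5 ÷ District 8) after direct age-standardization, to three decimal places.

1.044

Standard weights: 0.20, 0.20, 0.41, 0.19.
District 5: 0.2000×63.04 + 0.2000×45.83 + 0.4100×31.03 + 0.1900×9.99 = 36.3944 per 10 000.
District 8: 0.2000×72.68 + 0.2000×37.32 + 0.4100×25.70 + 0.1900×12.19 = 34.8531 per 10 000.
Ratio = 36.3944 ÷ 34.8531 = 1.04422.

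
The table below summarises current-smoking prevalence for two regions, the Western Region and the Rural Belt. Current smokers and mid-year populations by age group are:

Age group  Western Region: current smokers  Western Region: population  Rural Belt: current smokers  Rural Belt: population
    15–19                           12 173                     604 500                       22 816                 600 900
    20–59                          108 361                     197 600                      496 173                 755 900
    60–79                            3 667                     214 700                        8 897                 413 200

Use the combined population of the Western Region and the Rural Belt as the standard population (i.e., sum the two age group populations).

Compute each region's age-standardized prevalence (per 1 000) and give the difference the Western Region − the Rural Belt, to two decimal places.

Age-specific rates per 1 000 for the Western Region: 20.137, 548.386, 17.080.
For the Rural Belt: 37.970, 656.400, 21.532.
Combined standard total = 2 786 800; weights = 0.4325, 0.3421, 0.2253.
The Western Region: 0.4325×20.137 + 0.3421×548.386 + 0.2253×17.080 = 200.1879 per 1 000.
The Rural Belt: 0.4325×37.970 + 0.3421×656.400 + 0.2253×21.532 = 245.8613 per 1 000.
Difference = 200.1879 − 245.8613 = -45.6735.

-45.67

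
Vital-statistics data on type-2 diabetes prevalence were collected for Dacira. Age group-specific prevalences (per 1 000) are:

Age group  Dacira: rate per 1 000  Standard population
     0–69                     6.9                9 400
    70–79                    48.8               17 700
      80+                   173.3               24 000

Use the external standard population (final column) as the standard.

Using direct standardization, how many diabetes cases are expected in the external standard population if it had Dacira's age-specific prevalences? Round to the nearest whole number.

5088

Expected diabetes cases = Σ (standard pop × age-specific rate ÷ 1 000)
= 9 400×6.9/1 000 + 17 700×48.8/1 000 + 24 000×173.3/1 000
= 64.86 + 863.76 + 4159.20 = 5087.82.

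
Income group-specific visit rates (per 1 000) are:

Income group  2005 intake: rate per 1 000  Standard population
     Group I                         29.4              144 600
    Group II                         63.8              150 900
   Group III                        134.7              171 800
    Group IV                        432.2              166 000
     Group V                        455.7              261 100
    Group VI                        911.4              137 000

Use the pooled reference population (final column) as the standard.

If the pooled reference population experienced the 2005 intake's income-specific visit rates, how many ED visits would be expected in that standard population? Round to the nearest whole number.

Expected ED visits = Σ (standard pop × income-specific rate ÷ 1 000)
= 144 600×29.4/1 000 + 150 900×63.8/1 000 + 171 800×134.7/1 000 + 166 000×432.2/1 000 + 261 100×455.7/1 000 + 137 000×911.4/1 000
= 4251.24 + 9627.42 + 23141.46 + 71745.20 + 118983.27 + 124861.80 = 352610.39.

352610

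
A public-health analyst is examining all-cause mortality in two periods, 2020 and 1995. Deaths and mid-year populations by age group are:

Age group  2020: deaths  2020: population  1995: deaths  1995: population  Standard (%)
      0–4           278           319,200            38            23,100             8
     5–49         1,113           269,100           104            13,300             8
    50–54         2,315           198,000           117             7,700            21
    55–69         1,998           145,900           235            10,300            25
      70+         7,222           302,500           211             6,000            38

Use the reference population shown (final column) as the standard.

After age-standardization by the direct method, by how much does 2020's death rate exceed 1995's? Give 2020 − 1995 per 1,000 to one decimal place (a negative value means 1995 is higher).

Age-specific rates per 1,000 for 2020: 0.871, 4.136, 11.692, 13.694, 23.874.
For 1995: 1.645, 7.820, 15.195, 22.816, 35.167.
Standard weights: 0.08, 0.08, 0.21, 0.25, 0.38.
2020: 0.0800×0.871 + 0.0800×4.136 + 0.2100×11.692 + 0.2500×13.694 + 0.3800×23.874 = 15.3517 per 1,000.
1995: 0.0800×1.645 + 0.0800×7.820 + 0.2100×15.195 + 0.2500×22.816 + 0.3800×35.167 = 23.0153 per 1,000.
Difference = 15.3517 − 23.0153 = -7.6636.

-7.7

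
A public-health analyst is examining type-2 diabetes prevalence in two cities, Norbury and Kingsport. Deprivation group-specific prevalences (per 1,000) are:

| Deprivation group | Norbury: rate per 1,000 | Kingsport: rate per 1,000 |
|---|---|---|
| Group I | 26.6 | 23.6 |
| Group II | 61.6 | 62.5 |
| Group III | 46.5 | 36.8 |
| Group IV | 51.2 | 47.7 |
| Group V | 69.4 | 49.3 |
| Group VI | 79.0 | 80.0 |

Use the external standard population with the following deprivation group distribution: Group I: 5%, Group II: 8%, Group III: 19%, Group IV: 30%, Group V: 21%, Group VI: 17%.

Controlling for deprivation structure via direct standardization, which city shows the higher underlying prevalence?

Norbury

Standard weights: 0.05, 0.08, 0.19, 0.30, 0.21, 0.17.
Norbury: 0.0500×26.6 + 0.0800×61.6 + 0.1900×46.5 + 0.3000×51.2 + 0.2100×69.4 + 0.1700×79.0 = 58.4570 per 1,000.
Kingsport: 0.0500×23.6 + 0.0800×62.5 + 0.1900×36.8 + 0.3000×47.7 + 0.2100×49.3 + 0.1700×80.0 = 51.4350 per 1,000.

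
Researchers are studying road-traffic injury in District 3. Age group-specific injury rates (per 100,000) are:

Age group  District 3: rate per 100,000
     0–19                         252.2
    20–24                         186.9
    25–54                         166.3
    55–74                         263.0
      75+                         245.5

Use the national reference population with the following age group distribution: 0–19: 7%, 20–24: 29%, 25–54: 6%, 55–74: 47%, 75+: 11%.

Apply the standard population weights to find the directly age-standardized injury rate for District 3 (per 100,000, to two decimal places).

Standard weights: 0.07, 0.29, 0.06, 0.47, 0.11.
Standardized rate: 0.0700×252.2 + 0.2900×186.9 + 0.0600×166.3 + 0.4700×263.0 + 0.1100×245.5 = 232.4480 per 100,000.

232.45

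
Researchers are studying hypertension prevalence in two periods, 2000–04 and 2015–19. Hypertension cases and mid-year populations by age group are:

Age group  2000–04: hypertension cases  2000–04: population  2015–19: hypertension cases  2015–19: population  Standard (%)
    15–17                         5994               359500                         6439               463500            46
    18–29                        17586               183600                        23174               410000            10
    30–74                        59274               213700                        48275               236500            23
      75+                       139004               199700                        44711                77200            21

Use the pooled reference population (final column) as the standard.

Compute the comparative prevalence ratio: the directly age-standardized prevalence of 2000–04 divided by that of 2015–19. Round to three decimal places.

Age-specific rates per 1000 for 2000–04: 16.673, 95.784, 277.370, 696.064.
For 2015–19: 13.892, 56.522, 204.123, 579.158.
Standard weights: 0.46, 0.10, 0.23, 0.21.
2000–04: 0.4600×16.673 + 0.1000×95.784 + 0.2300×277.370 + 0.2100×696.064 = 227.2167 per 1000.
2015–19: 0.4600×13.892 + 0.1000×56.522 + 0.2300×204.123 + 0.2100×579.158 = 180.6140 per 1000.
Ratio = 227.2167 ÷ 180.6140 = 1.25802.

1.258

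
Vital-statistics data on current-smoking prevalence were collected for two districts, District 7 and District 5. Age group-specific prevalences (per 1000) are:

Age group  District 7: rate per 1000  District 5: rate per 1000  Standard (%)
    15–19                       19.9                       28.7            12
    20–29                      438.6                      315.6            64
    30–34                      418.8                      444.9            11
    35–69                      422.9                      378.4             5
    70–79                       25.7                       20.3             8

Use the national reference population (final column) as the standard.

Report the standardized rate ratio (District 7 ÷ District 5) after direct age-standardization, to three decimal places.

Standard weights: 0.12, 0.64, 0.11, 0.05, 0.08.
District 7: 0.1200×19.9 + 0.6400×438.6 + 0.1100×418.8 + 0.0500×422.9 + 0.0800×25.7 = 352.3610 per 1000.
District 5: 0.1200×28.7 + 0.6400×315.6 + 0.1100×444.9 + 0.0500×378.4 + 0.0800×20.3 = 274.9110 per 1000.
Ratio = 352.3610 ÷ 274.9110 = 1.28173.

1.282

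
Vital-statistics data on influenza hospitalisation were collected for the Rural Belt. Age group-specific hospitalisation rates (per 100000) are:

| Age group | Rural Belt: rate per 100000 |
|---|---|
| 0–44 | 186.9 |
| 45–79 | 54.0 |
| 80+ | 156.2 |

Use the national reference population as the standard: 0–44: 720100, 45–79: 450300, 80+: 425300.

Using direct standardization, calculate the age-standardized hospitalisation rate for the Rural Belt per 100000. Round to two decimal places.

Standard total = 1595700; weights = 0.4513, 0.2822, 0.2665.
Standardized rate: 0.4513×186.9 + 0.2822×54.0 + 0.2665×156.2 = 141.2137 per 100000.

141.21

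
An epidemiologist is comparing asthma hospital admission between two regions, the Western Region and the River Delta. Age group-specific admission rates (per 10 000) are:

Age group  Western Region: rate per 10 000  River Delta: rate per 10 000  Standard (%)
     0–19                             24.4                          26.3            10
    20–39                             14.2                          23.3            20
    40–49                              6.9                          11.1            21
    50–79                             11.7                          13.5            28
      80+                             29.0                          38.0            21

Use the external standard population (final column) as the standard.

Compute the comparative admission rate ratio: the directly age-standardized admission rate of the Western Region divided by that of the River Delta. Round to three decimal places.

Standard weights: 0.10, 0.20, 0.21, 0.28, 0.21.
The Western Region: 0.1000×24.4 + 0.2000×14.2 + 0.2100×6.9 + 0.2800×11.7 + 0.2100×29.0 = 16.0950 per 10 000.
The River Delta: 0.1000×26.3 + 0.2000×23.3 + 0.2100×11.1 + 0.2800×13.5 + 0.2100×38.0 = 21.3810 per 10 000.
Ratio = 16.0950 ÷ 21.3810 = 0.75277.

0.753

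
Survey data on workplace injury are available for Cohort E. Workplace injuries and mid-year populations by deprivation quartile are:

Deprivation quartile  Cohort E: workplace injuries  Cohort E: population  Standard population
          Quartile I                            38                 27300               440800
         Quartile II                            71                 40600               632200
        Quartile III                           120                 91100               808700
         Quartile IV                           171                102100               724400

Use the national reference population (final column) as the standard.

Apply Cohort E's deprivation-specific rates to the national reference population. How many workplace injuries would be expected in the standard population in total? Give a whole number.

Deprivation-specific rates per 10000 for Cohort E: 13.92, 17.49, 13.17, 16.75.
Expected workplace injuries = Σ (standard pop × deprivation-specific rate ÷ 10000)
= 440800×13.92/10000 + 632200×17.49/10000 + 808700×13.17/10000 + 724400×16.75/10000
= 613.57 + 1105.57 + 1065.25 + 1213.25 = 3997.63.

3998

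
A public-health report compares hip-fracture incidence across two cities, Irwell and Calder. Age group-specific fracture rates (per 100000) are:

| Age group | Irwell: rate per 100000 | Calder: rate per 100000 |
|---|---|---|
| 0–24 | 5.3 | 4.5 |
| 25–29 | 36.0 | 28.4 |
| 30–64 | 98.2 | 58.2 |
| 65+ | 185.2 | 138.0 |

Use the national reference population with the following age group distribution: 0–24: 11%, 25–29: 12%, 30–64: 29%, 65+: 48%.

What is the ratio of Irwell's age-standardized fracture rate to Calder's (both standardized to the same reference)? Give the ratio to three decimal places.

Standard weights: 0.11, 0.12, 0.29, 0.48.
Irwell: 0.1100×5.3 + 0.1200×36.0 + 0.2900×98.2 + 0.4800×185.2 = 122.2770 per 100000.
Calder: 0.1100×4.5 + 0.1200×28.4 + 0.2900×58.2 + 0.4800×138.0 = 87.0210 per 100000.
Ratio = 122.2770 ÷ 87.0210 = 1.40514.

1.405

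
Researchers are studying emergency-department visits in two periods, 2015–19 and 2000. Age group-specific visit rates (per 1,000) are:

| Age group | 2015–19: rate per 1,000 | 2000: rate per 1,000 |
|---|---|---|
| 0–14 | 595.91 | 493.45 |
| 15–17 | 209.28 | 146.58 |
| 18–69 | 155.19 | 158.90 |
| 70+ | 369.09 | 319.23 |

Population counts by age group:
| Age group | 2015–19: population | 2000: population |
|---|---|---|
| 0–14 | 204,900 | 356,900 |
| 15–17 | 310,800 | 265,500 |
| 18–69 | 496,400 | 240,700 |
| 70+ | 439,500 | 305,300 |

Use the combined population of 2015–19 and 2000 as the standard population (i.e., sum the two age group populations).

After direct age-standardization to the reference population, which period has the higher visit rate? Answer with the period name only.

Combined standard total = 2,620,000; weights = 0.2144, 0.2200, 0.2813, 0.2843.
2015–19: 0.2144×595.91 + 0.2200×209.28 + 0.2813×155.19 + 0.2843×369.09 = 322.3966 per 1,000.
2000: 0.2144×493.45 + 0.2200×146.58 + 0.2813×158.90 + 0.2843×319.23 = 273.5046 per 1,000.
The crude rates (293.74 vs 300.19) would put 2000 higher, but that reflects its age composition; once standardized to a common age structure, 2015–19 has the higher underlying rate.

2015–19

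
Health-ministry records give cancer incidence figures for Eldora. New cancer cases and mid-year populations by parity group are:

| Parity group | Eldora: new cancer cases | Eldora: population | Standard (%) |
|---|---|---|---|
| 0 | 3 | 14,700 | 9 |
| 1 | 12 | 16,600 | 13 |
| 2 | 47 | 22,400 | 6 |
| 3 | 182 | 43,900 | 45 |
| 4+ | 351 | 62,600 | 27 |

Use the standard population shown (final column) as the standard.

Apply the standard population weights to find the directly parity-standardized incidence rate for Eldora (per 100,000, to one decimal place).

Parity-specific rates per 100,000 for Eldora: 20.41, 72.29, 209.82, 414.58, 560.70.
Standard weights: 0.09, 0.13, 0.06, 0.45, 0.27.
Standardized rate: 0.0900×20.41 + 0.1300×72.29 + 0.0600×209.82 + 0.4500×414.58 + 0.2700×560.70 = 361.7738 per 100,000.

361.8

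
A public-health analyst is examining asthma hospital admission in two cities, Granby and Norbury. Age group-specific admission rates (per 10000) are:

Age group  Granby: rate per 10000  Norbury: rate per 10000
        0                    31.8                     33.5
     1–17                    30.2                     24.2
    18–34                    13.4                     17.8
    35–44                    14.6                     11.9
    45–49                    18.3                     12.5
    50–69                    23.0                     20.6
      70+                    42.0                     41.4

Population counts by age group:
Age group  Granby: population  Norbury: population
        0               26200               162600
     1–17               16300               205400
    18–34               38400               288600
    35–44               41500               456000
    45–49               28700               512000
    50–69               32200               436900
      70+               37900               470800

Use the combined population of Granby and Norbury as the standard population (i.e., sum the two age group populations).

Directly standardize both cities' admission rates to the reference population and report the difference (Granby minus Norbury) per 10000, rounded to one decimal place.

2.0

Combined standard total = 2753500; weights = 0.0686, 0.0805, 0.1188, 0.1807, 0.1964, 0.1704, 0.1847.
Granby: 0.0686×31.8 + 0.0805×30.2 + 0.1188×13.4 + 0.1807×14.6 + 0.1964×18.3 + 0.1704×23.0 + 0.1847×42.0 = 24.1126 per 10000.
Norbury: 0.0686×33.5 + 0.0805×24.2 + 0.1188×17.8 + 0.1807×11.9 + 0.1964×12.5 + 0.1704×20.6 + 0.1847×41.4 = 22.1221 per 10000.
Difference = 24.1126 − 22.1221 = 1.9905.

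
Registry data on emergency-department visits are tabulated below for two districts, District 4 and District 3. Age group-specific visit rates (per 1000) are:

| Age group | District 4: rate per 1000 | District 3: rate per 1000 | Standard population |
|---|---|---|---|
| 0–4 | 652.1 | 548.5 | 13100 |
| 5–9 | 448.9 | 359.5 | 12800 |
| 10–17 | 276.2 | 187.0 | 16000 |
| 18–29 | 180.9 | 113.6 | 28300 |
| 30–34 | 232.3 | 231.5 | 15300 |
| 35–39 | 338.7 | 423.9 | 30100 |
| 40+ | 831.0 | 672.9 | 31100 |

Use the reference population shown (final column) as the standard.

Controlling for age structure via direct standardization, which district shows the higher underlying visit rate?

Standard total = 146700; weights = 0.0893, 0.0873, 0.1091, 0.1929, 0.1043, 0.2052, 0.2120.
District 4: 0.0893×652.1 + 0.0873×448.9 + 0.1091×276.2 + 0.1929×180.9 + 0.1043×232.3 + 0.2052×338.7 + 0.2120×831.0 = 432.3126 per 1000.
District 3: 0.0893×548.5 + 0.0873×359.5 + 0.1091×187.0 + 0.1929×113.6 + 0.1043×231.5 + 0.2052×423.9 + 0.2120×672.9 = 376.4305 per 1000.

District 4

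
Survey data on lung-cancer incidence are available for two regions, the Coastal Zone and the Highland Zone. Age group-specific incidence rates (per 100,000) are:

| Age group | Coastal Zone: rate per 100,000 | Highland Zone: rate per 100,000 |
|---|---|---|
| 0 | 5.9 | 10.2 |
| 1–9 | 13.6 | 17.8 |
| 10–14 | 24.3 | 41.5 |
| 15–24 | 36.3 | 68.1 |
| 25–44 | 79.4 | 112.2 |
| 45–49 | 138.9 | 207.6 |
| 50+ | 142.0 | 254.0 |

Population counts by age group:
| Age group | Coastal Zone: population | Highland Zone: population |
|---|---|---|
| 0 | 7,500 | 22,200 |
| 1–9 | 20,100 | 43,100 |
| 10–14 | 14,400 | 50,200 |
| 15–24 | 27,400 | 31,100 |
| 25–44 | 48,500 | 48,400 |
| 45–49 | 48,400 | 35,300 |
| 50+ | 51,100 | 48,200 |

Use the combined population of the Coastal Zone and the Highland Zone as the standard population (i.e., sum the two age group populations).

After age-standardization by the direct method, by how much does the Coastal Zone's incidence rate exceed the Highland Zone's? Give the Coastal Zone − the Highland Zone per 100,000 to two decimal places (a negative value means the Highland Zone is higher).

Combined standard total = 495,900; weights = 0.0599, 0.1274, 0.1303, 0.1180, 0.1954, 0.1688, 0.2002.
The Coastal Zone: 0.0599×5.9 + 0.1274×13.6 + 0.1303×24.3 + 0.1180×36.3 + 0.1954×79.4 + 0.1688×138.9 + 0.2002×142.0 = 76.9277 per 100,000.
The Highland Zone: 0.0599×10.2 + 0.1274×17.8 + 0.1303×41.5 + 0.1180×68.1 + 0.1954×112.2 + 0.1688×207.6 + 0.2002×254.0 = 124.1443 per 100,000.
Difference = 76.9277 − 124.1443 = -47.2165.

-47.22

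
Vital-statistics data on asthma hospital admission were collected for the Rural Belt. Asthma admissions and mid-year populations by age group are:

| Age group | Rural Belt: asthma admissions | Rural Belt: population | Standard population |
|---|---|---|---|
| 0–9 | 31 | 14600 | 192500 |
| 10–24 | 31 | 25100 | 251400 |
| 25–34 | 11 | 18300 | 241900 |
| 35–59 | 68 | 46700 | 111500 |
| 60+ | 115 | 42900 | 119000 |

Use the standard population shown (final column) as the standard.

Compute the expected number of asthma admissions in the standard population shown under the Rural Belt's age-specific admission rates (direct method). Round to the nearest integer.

1346

Age-specific rates per 10000 for the Rural Belt: 21.23, 12.35, 6.01, 14.56, 26.81.
Expected asthma admissions = Σ (standard pop × age-specific rate ÷ 10000)
= 192500×21.23/10000 + 251400×12.35/10000 + 241900×6.01/10000 + 111500×14.56/10000 + 119000×26.81/10000
= 408.73 + 310.49 + 145.40 + 162.36 + 319.00 = 1345.98.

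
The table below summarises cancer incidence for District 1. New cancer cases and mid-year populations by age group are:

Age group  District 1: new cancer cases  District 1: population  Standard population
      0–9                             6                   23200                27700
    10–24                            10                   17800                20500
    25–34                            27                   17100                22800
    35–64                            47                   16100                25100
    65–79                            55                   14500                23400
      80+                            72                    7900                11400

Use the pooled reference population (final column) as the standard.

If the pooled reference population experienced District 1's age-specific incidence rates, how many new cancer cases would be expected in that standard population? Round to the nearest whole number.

321

Age-specific rates per 100000 for District 1: 25.86, 56.18, 157.89, 291.93, 379.31, 911.39.
Expected new cancer cases = Σ (standard pop × age-specific rate ÷ 100000)
= 27700×25.86/100000 + 20500×56.18/100000 + 22800×157.89/100000 + 25100×291.93/100000 + 23400×379.31/100000 + 11400×911.39/100000
= 7.16 + 11.52 + 36.00 + 73.27 + 88.76 + 103.90 = 320.61.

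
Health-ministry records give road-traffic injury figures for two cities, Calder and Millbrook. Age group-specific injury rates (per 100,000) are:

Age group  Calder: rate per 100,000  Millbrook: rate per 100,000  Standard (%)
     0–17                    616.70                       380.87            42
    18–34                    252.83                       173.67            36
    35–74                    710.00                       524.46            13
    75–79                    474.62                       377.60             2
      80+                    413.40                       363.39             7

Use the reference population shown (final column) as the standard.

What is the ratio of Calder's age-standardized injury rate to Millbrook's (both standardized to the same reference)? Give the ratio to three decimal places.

1.485

Standard weights: 0.42, 0.36, 0.13, 0.02, 0.07.
Calder: 0.4200×616.70 + 0.3600×252.83 + 0.1300×710.00 + 0.0200×474.62 + 0.0700×413.40 = 480.7632 per 100,000.
Millbrook: 0.4200×380.87 + 0.3600×173.67 + 0.1300×524.46 + 0.0200×377.60 + 0.0700×363.39 = 323.6557 per 100,000.
Ratio = 480.7632 ÷ 323.6557 = 1.48542.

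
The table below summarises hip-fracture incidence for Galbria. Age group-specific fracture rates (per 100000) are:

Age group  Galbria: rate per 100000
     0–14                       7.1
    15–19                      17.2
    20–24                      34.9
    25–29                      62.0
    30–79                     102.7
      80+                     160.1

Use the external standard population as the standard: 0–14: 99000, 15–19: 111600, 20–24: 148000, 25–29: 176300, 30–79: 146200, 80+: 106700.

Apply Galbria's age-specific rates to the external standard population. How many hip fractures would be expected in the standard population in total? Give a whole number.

508

Expected hip fractures = Σ (standard pop × age-specific rate ÷ 100000)
= 99000×7.1/100000 + 111600×17.2/100000 + 148000×34.9/100000 + 176300×62.0/100000 + 146200×102.7/100000 + 106700×160.1/100000
= 7.03 + 19.20 + 51.65 + 109.31 + 150.15 + 170.83 = 508.16.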